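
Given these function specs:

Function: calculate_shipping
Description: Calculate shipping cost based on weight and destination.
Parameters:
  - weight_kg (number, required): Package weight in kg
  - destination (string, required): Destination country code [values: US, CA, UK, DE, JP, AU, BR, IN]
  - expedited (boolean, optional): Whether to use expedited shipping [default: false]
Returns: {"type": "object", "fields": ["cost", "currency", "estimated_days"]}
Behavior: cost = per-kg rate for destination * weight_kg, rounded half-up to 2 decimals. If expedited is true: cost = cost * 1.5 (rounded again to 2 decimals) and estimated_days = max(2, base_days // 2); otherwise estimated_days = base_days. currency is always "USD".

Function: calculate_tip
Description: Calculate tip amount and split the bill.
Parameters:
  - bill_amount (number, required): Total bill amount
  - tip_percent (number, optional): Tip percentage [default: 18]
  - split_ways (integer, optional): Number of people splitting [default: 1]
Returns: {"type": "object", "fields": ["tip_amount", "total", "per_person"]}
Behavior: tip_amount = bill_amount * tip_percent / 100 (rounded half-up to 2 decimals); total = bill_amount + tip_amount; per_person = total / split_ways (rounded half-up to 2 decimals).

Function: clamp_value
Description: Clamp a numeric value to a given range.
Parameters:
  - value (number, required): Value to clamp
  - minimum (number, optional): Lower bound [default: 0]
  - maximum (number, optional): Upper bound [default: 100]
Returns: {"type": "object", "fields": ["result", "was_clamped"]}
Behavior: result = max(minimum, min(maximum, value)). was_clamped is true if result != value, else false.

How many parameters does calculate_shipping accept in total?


Parameters of calculate_shipping: weight_kg (required), destination (required), expedited (optional)
Total:
3


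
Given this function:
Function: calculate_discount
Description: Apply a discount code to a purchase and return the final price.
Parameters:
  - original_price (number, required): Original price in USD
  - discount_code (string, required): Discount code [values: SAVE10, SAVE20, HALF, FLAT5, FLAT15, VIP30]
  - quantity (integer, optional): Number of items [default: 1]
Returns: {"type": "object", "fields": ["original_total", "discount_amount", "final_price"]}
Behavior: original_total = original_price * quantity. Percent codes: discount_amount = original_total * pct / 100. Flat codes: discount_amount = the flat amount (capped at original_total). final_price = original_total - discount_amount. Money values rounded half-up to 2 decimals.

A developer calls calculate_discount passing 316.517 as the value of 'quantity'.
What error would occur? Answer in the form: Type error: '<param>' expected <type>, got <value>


Spec: 'quantity' is declared as integer; 316.517 is a non-integer number.
Type error: 'quantity' expected integer, got 316.517


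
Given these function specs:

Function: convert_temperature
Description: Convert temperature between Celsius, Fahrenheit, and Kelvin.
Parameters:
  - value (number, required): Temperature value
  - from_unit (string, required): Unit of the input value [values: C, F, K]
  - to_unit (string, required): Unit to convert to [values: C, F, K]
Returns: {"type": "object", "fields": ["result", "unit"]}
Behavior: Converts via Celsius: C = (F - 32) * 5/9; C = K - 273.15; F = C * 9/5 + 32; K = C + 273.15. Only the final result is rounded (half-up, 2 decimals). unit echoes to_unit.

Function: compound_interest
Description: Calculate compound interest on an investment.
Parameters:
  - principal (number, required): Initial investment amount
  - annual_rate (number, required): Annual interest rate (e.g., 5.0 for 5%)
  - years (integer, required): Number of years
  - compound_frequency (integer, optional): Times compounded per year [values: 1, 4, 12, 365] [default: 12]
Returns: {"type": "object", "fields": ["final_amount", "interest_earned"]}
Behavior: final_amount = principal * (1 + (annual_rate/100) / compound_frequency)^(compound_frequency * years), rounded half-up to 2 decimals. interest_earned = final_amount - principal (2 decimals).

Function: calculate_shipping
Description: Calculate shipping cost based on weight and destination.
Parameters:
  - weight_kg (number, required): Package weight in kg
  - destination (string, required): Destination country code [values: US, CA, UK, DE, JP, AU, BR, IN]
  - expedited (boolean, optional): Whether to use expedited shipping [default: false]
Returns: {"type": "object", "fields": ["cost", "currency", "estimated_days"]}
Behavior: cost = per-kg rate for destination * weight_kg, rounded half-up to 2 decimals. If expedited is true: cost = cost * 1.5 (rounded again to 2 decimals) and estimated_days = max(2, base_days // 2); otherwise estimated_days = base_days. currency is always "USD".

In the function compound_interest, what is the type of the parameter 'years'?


The compound_interest spec declares:
  - years (integer, required): Number of years
Type:
integer


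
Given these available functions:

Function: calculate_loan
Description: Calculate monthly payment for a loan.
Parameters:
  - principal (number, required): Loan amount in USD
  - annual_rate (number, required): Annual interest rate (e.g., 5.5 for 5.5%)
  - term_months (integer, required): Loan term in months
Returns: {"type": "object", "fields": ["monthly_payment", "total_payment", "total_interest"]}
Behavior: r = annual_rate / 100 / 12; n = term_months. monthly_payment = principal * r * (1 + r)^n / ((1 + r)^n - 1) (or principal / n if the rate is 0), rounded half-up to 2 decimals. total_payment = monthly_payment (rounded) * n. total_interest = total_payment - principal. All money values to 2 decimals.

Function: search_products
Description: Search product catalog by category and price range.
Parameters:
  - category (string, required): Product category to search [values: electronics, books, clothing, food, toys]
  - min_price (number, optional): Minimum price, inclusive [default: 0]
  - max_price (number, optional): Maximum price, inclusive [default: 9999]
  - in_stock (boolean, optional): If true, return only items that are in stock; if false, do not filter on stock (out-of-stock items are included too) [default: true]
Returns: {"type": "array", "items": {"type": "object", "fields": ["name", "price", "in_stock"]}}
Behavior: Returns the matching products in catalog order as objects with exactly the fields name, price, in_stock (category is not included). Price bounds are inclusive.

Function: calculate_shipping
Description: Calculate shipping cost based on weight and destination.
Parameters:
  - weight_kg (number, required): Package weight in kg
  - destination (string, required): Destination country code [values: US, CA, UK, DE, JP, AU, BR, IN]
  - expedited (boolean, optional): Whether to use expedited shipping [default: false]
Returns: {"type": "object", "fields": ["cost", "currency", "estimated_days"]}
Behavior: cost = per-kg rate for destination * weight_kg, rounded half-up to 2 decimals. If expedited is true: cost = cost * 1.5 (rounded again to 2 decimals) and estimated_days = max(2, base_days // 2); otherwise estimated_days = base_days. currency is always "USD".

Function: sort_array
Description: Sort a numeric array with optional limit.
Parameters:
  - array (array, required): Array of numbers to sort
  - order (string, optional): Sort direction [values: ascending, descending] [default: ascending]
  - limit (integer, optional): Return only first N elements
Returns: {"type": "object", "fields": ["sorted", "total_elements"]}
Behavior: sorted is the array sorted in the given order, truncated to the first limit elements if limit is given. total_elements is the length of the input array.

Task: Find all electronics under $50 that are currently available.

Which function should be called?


The task needs a function whose description is: Search product catalog by category and price range.
search_products


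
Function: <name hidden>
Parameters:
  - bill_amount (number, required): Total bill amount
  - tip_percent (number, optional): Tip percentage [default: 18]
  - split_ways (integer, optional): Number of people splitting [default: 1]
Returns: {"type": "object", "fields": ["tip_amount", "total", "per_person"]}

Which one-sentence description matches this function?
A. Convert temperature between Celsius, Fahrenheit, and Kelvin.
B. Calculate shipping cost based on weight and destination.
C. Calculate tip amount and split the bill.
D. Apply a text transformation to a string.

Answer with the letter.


Parameters bill_amount, tip_percent, split_ways and return ["tip_amount", "total", "per_person"] fit: Calculate tip amount and split the bill.
C


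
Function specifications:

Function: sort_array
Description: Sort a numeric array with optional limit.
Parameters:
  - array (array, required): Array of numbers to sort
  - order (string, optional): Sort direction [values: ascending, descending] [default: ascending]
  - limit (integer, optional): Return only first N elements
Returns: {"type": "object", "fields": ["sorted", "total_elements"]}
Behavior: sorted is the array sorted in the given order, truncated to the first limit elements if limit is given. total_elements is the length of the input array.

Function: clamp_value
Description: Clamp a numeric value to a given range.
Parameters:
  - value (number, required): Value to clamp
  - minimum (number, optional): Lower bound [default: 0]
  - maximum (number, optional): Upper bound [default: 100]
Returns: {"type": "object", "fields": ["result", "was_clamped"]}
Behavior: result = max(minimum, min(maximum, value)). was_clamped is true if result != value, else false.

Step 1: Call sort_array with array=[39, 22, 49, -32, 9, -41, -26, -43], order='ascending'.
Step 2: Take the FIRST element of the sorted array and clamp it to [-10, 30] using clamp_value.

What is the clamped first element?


Step 1: sort_array(order=ascending)
  sorted: [-43, -41, -32, -26, 9, 22, 39, 49]
  -> first element = -43
Step 2: clamp_value(value=-43, minimum=-10, maximum=30)
  result = max(-10, min(30, -43)) = max(-10, -43) = -10
  was_clamped = (-10 != -43) = true
  -> result = -10
-10


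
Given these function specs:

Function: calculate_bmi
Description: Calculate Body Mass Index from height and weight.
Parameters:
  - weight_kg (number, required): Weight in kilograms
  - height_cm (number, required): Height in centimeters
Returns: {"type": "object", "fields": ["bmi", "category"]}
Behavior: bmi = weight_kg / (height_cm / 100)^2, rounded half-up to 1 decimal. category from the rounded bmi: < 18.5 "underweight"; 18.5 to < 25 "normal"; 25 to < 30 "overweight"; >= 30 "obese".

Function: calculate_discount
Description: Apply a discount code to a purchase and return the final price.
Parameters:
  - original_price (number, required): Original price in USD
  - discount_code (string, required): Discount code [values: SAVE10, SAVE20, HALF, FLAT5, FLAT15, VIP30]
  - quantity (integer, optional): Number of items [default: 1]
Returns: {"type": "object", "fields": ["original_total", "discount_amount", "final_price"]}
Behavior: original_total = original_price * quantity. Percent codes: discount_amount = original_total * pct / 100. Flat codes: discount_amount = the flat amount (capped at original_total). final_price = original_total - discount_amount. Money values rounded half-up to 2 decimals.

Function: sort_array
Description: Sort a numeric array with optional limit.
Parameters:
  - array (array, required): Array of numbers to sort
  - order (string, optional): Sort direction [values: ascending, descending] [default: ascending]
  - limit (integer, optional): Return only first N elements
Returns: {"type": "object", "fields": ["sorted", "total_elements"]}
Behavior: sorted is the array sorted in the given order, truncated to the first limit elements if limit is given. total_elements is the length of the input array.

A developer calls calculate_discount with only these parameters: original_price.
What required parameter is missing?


Required parameters: original_price, discount_code
Provided: original_price
Missing: discount_code
discount_code


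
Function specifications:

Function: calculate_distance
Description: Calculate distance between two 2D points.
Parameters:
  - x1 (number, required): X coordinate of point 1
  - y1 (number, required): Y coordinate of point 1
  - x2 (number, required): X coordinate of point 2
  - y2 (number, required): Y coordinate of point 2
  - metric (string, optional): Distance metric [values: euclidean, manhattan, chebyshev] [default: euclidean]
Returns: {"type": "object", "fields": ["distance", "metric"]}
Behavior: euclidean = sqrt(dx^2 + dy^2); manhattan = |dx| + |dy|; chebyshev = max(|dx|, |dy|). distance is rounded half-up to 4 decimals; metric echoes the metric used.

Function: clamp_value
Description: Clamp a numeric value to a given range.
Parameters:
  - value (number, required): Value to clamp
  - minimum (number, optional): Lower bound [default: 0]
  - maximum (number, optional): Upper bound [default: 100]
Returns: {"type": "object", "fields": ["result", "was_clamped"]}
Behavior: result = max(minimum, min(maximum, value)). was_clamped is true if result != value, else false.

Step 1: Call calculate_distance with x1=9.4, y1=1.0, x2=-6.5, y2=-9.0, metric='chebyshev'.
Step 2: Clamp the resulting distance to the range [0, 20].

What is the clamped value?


Step 1: calculate_distance (chebyshev)
  |dx| = |-6.5 - 9.4| = 15.9; |dy| = |-9 - 1| = 10
  chebyshev: max(15.9, 10) = 15.9
  Round to 4 decimals: 15.9
  -> distance = 15.9
Step 2: clamp_value(value=15.9, minimum=0, maximum=20)
  result = max(0, min(20, 15.9)) = max(0, 15.9) = 15.9
  was_clamped = (15.9 != 15.9) = false
  -> result = 15.9
15.9


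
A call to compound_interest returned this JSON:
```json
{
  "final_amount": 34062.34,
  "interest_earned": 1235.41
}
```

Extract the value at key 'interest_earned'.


1235.41


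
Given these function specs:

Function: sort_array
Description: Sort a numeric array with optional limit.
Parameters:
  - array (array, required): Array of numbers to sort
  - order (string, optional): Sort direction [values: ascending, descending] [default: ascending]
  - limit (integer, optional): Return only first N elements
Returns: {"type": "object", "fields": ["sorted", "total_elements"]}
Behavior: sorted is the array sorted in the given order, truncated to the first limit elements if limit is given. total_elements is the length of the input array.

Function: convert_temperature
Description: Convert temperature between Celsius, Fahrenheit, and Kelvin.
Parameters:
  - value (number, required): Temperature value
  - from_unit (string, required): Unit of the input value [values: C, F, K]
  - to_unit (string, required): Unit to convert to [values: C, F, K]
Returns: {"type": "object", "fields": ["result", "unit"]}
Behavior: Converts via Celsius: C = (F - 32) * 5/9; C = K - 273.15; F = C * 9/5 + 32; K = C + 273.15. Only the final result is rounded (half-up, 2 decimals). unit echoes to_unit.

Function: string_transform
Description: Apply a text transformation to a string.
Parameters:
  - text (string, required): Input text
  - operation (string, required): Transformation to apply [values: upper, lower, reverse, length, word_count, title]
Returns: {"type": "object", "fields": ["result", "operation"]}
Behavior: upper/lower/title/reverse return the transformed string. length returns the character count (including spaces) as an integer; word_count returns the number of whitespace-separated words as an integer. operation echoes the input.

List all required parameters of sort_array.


Parameters of sort_array and their required/optional flag:
  array: required
  order: optional
  limit: optional
array


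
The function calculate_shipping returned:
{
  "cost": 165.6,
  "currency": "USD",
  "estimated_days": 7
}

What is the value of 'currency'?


USD


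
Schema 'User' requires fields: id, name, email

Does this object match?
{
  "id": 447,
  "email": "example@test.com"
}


Checking required fields...
Missing: name
Invalid - missing required field 'name'


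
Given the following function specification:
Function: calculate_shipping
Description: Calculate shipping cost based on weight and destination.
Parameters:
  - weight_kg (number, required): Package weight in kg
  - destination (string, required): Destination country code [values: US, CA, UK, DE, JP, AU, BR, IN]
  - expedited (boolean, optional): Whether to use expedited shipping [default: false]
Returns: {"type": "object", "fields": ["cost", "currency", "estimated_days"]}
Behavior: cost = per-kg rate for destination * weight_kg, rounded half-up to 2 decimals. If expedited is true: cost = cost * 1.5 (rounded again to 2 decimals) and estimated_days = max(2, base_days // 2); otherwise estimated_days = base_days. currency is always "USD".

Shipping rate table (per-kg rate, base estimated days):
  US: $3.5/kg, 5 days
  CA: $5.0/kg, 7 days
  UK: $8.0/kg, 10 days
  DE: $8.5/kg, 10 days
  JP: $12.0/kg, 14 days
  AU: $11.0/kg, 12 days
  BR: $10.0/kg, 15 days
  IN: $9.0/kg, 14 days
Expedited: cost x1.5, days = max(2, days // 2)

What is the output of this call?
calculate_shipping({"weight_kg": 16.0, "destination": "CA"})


Defaults applied: expedited=false
Rate for CA: $5.0/kg, base 7 days
cost = 5.0 * 16.0 = 80 -> 80.00
expedited not set/false: estimated_days = 7
Output:
{"cost": 80.0, "currency": "USD", "estimated_days": 7}


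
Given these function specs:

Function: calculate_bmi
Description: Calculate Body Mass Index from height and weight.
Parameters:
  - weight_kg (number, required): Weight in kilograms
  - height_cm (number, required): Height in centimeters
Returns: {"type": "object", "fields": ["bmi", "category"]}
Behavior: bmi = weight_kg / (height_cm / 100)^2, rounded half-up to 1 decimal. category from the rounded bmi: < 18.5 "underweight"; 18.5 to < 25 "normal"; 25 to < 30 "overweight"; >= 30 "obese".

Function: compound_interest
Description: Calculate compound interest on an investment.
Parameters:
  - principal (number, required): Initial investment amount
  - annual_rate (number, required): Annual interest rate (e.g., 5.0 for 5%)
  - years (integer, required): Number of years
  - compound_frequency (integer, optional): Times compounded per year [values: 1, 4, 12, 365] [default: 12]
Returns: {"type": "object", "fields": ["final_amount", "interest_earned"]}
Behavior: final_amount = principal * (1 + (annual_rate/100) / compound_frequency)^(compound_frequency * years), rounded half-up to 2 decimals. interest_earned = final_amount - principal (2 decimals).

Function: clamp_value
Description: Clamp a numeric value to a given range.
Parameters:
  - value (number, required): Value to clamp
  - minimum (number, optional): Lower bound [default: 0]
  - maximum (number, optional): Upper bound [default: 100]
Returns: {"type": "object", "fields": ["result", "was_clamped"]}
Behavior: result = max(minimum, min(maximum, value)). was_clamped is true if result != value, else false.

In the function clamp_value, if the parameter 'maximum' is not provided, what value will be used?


The clamp_value spec declares:
  - maximum (number, optional): Upper bound [default: 100]
Default:
100


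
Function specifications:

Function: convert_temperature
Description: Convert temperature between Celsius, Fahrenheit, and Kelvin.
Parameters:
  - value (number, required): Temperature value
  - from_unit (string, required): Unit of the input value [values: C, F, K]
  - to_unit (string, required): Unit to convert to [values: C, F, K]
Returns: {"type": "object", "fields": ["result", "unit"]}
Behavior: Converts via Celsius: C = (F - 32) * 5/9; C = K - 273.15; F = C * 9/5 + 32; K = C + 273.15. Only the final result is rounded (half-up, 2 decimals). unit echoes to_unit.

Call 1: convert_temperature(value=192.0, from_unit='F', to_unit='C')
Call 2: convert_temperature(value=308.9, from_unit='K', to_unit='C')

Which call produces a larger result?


Call 1:
  To C: (192 - 32) * 5/9 = 88.888889
  Target is C: 88.888889
  Round to 2 decimals: 88.89
  -> 88.89 C
Call 2:
  To C: 308.9 - 273.15 = 35.75
  Target is C: 35.75
  Round to 2 decimals: 35.75
  -> 35.75 C
Call 1 (88.89 C)


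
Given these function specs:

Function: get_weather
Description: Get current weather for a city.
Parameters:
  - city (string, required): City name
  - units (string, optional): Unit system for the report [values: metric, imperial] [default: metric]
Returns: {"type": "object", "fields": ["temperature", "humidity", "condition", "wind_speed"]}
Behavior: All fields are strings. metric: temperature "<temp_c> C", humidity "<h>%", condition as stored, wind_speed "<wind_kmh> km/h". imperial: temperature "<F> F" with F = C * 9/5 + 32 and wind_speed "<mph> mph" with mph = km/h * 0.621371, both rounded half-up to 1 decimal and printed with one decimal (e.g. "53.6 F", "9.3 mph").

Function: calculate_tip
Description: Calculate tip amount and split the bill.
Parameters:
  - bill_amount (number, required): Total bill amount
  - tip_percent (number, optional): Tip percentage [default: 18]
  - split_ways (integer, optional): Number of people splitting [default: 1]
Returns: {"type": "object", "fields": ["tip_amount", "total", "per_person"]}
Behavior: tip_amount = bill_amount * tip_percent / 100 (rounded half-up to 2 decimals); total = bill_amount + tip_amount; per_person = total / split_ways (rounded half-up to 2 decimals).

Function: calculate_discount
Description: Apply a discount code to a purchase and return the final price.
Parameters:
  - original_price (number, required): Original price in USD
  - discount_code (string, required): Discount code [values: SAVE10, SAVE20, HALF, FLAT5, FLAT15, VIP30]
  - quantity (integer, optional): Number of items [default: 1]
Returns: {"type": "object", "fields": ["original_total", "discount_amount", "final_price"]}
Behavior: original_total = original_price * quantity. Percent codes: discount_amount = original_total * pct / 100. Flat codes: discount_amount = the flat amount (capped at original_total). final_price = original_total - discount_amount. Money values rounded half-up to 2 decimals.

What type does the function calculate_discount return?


The calculate_discount spec declares Returns: {"type": "object", "fields": ["original_total", "discount_amount", "final_price"]}
Type:
object


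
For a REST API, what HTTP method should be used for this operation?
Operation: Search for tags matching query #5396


GET = read, POST = create, PUT = update/replace, DELETE = remove
This operation is a read.
GET


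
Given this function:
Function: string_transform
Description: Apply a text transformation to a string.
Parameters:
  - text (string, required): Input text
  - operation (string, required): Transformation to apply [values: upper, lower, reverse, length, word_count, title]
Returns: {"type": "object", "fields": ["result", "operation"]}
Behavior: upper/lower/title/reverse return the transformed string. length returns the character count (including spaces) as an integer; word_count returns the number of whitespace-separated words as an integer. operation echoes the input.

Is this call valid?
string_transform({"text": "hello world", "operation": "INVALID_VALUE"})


Checking parameter values...
Parameter 'operation' has value 'INVALID_VALUE' not in allowed: upper, lower, reverse, length, word_count, title
Invalid - 'operation' must be one of upper, lower, reverse, length, word_count, title


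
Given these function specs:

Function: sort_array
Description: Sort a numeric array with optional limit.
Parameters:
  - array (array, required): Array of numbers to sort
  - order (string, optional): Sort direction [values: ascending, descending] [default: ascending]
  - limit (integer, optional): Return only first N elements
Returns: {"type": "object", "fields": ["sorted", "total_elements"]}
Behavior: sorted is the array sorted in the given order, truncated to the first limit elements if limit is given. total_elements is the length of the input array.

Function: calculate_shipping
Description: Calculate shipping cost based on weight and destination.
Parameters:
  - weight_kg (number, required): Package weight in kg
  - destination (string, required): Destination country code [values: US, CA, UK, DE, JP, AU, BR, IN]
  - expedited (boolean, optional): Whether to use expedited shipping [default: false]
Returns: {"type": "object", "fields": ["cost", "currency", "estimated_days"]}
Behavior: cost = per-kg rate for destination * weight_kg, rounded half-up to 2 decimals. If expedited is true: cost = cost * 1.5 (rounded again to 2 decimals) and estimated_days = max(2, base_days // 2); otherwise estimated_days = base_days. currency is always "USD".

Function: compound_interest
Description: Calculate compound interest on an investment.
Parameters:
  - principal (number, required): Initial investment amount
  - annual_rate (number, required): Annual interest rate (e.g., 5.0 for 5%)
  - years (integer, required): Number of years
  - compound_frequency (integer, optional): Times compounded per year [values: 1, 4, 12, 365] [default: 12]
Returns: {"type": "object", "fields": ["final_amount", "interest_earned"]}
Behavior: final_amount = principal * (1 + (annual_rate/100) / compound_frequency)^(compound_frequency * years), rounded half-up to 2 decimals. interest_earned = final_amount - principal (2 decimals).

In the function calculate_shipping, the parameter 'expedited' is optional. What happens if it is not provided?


The calculate_shipping spec declares:
  - expedited (boolean, optional): Whether to use expedited shipping [default: false]
It defaults to false


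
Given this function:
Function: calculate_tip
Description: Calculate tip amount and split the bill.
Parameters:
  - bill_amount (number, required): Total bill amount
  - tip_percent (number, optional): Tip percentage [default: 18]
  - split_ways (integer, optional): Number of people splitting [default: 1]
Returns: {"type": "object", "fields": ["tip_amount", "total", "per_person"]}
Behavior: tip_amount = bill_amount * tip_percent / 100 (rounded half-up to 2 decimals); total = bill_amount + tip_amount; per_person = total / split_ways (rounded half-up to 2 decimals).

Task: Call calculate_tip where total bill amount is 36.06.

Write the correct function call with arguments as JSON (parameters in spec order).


Mapping each described value to its parameter name:
  'Total bill amount' -> bill_amount = 36.06
calculate_tip({"bill_amount": 36.06})


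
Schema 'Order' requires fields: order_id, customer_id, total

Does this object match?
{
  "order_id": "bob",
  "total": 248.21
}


Checking required fields...
Missing: customer_id
Invalid - missing required field 'customer_id'


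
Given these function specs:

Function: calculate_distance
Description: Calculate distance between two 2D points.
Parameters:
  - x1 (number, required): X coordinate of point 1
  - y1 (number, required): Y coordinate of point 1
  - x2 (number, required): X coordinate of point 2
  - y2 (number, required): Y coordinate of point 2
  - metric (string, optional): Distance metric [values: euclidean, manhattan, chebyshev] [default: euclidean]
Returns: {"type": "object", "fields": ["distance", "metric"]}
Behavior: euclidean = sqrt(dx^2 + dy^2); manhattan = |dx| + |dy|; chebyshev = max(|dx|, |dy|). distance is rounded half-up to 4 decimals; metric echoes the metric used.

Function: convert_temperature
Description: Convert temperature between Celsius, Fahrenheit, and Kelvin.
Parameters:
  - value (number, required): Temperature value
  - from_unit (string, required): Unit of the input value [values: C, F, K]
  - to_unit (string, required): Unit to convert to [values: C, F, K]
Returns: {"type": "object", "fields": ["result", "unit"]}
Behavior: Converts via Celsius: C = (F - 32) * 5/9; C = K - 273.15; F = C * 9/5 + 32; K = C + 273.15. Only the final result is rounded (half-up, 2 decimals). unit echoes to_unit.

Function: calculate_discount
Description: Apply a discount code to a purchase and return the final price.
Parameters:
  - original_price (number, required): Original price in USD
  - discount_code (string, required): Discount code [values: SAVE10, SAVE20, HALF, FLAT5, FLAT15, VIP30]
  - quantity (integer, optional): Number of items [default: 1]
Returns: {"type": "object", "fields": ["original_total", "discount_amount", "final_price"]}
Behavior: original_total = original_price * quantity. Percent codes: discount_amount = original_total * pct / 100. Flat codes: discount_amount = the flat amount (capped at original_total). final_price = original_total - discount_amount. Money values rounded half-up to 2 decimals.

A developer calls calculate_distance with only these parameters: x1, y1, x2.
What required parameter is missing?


Required parameters: x1, y1, x2, y2
Provided: x1, y1, x2
Missing: y2
y2


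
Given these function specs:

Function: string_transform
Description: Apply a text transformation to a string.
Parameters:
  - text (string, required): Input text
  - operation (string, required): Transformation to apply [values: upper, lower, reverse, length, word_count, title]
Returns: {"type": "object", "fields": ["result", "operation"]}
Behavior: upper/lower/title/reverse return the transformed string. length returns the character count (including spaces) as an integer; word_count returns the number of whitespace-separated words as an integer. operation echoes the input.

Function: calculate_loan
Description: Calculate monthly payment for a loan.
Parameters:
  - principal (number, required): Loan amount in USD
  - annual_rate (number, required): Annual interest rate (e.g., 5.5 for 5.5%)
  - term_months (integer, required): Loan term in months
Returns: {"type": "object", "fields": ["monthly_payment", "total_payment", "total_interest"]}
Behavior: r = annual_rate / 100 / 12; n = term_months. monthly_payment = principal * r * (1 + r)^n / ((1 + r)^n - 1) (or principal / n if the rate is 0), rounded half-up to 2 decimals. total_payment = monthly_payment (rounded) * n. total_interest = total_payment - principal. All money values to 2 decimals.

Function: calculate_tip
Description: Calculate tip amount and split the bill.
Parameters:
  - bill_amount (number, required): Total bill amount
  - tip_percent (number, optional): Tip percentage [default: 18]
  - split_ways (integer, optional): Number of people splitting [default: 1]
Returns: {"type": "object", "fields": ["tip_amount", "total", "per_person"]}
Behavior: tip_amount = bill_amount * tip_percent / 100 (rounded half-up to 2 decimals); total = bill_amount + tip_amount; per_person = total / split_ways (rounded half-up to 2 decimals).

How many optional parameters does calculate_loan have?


Parameters of calculate_loan: principal (required), annual_rate (required), term_months (required)
Optional count:
0


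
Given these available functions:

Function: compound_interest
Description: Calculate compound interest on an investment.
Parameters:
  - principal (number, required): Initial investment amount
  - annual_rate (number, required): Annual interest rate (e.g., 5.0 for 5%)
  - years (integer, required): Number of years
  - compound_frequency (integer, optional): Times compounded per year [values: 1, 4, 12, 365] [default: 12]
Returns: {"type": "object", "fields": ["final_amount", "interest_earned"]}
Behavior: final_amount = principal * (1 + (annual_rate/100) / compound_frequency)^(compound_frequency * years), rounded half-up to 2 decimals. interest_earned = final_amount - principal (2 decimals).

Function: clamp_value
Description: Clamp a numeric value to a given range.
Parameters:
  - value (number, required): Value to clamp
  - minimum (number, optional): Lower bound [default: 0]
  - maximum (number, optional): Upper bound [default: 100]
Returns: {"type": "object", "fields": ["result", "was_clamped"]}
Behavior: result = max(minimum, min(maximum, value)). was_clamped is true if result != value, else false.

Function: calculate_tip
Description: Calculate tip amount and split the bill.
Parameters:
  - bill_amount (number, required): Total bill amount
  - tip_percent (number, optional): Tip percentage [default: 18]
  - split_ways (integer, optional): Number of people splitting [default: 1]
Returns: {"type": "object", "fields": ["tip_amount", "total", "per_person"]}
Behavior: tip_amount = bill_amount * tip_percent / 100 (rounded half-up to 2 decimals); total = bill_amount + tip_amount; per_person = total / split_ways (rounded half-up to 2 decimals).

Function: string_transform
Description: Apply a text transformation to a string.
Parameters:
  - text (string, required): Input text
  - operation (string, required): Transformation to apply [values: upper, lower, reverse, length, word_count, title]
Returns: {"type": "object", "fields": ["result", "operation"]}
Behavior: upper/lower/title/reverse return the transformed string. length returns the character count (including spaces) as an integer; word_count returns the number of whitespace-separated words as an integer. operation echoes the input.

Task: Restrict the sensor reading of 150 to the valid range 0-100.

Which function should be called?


The task needs a function whose description is: Clamp a numeric value to a given range.
clamp_value


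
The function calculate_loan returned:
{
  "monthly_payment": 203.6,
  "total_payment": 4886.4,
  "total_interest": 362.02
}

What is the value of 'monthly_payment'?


203.6


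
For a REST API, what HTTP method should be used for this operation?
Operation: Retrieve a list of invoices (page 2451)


GET = read, POST = create, PUT = update/replace, DELETE = remove
This operation is a read.
GET


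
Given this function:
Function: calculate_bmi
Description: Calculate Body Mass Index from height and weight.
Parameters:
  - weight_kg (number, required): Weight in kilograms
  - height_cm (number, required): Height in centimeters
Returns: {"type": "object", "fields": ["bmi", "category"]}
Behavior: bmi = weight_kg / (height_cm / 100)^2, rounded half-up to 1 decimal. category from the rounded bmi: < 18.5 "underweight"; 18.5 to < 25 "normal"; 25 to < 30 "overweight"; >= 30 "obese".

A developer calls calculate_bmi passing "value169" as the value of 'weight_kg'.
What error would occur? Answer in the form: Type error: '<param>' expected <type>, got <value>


Spec: 'weight_kg' is declared as number; "value169" is a string.
Type error: 'weight_kg' expected number, got "value169"


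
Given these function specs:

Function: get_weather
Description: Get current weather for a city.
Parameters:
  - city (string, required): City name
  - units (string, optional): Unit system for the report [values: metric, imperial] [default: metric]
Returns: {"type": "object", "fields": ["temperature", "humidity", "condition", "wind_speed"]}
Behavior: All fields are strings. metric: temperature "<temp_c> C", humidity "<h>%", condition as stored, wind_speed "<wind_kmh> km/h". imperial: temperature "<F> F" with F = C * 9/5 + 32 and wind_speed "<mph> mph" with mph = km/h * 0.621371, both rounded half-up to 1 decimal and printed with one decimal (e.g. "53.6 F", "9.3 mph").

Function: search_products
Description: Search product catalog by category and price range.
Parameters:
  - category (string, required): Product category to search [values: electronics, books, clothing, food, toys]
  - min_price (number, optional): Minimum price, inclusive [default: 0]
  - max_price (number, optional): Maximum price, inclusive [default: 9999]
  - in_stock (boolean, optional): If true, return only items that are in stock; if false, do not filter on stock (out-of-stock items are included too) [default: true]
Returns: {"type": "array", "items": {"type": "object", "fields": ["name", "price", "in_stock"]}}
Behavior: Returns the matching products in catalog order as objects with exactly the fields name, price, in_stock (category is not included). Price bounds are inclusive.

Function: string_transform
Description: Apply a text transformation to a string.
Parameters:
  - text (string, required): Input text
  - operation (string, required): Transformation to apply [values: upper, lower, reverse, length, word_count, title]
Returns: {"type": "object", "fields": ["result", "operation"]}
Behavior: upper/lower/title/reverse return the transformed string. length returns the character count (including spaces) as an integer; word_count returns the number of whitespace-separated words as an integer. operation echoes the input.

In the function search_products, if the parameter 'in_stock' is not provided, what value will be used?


The search_products spec declares:
  - in_stock (boolean, optional): If true, return only items that are in stock; if false, do not filter on stock (out-of-stock items are included too) [default: true]
Default:
true


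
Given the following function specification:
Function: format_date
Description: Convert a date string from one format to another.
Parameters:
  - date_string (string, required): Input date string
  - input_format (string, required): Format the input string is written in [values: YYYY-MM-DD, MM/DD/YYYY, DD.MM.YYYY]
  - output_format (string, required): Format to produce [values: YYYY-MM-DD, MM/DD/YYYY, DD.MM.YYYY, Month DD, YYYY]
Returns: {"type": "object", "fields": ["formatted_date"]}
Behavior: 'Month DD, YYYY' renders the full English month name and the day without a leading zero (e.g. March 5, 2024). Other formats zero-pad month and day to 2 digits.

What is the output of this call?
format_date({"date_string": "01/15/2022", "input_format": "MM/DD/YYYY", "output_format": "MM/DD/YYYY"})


Parse '01/15/2022' as MM/DD/YYYY: year=2022, month=1, day=15
Render as MM/DD/YYYY: 01/15/2022
Output:
{"formatted_date": "01/15/2022"}


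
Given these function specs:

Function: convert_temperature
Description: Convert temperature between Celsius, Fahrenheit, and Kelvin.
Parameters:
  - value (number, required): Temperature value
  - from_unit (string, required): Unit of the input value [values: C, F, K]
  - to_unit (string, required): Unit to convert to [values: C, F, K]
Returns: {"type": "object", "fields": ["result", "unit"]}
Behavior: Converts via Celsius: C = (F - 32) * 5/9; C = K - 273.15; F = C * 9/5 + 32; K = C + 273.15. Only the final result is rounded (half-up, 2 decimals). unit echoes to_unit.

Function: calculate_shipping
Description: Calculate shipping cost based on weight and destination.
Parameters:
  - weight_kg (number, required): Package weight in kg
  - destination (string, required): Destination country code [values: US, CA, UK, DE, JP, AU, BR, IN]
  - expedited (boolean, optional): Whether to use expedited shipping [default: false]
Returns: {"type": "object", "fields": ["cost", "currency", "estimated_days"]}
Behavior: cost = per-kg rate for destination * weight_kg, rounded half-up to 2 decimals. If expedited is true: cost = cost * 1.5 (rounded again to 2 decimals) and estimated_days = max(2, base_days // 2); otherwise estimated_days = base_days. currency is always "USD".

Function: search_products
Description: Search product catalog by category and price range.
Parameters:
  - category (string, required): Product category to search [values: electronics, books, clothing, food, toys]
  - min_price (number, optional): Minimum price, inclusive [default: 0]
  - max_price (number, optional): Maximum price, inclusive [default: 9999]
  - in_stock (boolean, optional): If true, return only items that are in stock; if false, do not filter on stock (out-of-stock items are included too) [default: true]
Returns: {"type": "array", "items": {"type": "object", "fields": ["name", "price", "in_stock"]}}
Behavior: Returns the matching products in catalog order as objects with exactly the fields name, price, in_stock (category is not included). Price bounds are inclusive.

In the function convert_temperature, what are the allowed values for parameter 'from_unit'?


The convert_temperature spec declares:
  - from_unit (string, required): Unit of the input value [values: C, F, K]
Allowed values:
C, F, K


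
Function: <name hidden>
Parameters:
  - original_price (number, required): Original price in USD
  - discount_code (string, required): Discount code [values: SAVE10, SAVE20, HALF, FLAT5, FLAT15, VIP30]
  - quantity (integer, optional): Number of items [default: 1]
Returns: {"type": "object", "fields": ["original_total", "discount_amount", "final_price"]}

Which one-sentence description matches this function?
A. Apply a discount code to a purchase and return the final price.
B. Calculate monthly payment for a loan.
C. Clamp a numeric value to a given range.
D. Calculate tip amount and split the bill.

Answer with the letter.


Parameters original_price, discount_code, quantity and return ["original_total", "discount_amount", "final_price"] fit: Apply a discount code to a purchase and return the final price.
A
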